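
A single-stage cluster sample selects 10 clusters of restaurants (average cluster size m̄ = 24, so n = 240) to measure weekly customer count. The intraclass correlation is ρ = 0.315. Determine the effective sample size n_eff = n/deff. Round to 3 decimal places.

29.109

deff = 1 + (24 − 1)·0.315 = 1 + 7.245 = 8.245.
n_eff = 240 / 8.245 = 29.109.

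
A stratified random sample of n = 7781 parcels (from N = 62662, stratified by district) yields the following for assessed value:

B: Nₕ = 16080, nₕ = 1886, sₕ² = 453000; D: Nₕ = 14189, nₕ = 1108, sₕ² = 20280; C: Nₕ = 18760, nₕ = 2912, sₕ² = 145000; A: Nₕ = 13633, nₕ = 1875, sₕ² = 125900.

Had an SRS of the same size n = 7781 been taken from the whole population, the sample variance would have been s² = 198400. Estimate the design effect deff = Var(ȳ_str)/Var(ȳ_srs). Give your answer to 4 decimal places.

Var(ȳ_str) = Σ Wₕ²(1−fₕ)sₕ²/nₕ with Wₕ = Nₕ/62662:
  B: (16080/62662)²·(1−1886/16080)·453000/1886 = 13.961718
  D: (14189/62662)²·(1−1108/14189)·20280/1108 = 0.86519185
  C: (18760/62662)²·(1−2912/18760)·145000/2912 = 3.7702958
  A: (13633/62662)²·(1−1875/13633)·125900/1875 = 2.7412008
  → Var(ȳ_str) = 21.338406.
Var(ȳ_srs) = (1 − 7781/62662)·198400/7781 = 22.331815.
deff = 21.338406 / 22.331815 = 0.9555.

0.9555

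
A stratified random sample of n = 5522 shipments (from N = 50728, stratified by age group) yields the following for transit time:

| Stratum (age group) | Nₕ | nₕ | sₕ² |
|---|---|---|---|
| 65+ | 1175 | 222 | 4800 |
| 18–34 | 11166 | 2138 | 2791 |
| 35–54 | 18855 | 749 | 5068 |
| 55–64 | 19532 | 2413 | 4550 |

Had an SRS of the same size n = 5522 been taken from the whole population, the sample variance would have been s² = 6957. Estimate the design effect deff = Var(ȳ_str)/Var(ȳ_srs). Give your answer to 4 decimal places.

1.0717

Var(ȳ_str) = Σ Wₕ²(1−fₕ)sₕ²/nₕ with Wₕ = Nₕ/50728:
  65+: (1175/50728)²·(1−222/1175)·4800/222 = 0.0094085685
  18–34: (11166/50728)²·(1−2138/11166)·2791/2138 = 0.051138246
  35–54: (18855/50728)²·(1−749/18855)·5068/749 = 0.89765274
  55–64: (19532/50728)²·(1−2413/19532)·4550/2413 = 0.24500994
  → Var(ȳ_str) = 1.2032095.
Var(ȳ_srs) = (1 − 5522/50728)·6957/5522 = 1.1227264.
deff = 1.2032095 / 1.1227264 = 1.0717.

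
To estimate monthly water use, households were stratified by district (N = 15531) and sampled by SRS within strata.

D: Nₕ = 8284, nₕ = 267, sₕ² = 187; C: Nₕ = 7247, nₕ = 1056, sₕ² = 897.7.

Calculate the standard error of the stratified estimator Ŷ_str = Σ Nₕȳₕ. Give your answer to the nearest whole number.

Var(Ŷ_str) = Σₕ Nₕ²(1 − fₕ)sₕ²/nₕ.
D: 8284²·(1 − 267/8284)·187/267 = 4.6513853 × 10^7.
C: 7247²·(1 − 1056/7247)·897.7/1056 = 3.8140499 × 10^7.
Sum = 8.4654352 × 10^7.
SE = √(8.4654352 × 10^7) = 9201.

9201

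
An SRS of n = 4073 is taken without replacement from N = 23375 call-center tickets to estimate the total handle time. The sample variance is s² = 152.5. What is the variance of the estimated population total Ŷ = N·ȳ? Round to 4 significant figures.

1.689 × 10^7

Var(Ŷ) = N²·Var(ȳ) = N²·(1 − n/N)·s²/n.
f = 4073/23375 = 0.17424599; Var(ȳ) = 0.82575401·152.5/4073 = 0.030917625.
Var(Ŷ) = 23375² · 0.030917625 = 1.68931 × 10^7.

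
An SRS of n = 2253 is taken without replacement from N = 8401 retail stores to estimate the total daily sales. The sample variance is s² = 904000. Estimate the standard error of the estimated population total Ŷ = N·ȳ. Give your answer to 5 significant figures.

Var(Ŷ) = N²·Var(ȳ) = N²·(1 − n/N)·s²/n.
f = 2253/8401 = 0.26818236; Var(ȳ) = 0.73181764·904000/2253 = 293.63655.
Var(Ŷ) = 8401² · 293.63655 = 2.0723928 × 10^10.
SE(Ŷ) = √(2.0723928 × 10^10) = 143960.

143960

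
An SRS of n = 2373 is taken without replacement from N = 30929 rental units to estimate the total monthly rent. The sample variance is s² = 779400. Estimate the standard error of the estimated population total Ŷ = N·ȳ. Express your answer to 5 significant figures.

538600

Var(Ŷ) = N²·Var(ȳ) = N²·(1 − n/N)·s²/n.
f = 2373/30929 = 0.07672411; Var(ȳ) = 0.92327589·779400/2373 = 303.24536.
Var(Ŷ) = 30929² · 303.24536 = 2.9008543 × 10^11.
SE(Ŷ) = √(2.9008543 × 10^11) = 538600.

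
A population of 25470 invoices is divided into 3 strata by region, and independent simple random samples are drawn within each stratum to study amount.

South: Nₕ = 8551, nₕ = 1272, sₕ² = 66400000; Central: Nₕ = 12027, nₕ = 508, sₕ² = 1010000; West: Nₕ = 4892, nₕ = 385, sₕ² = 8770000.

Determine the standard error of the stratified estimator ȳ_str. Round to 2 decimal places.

Var(ȳ_str) = Σₕ Wₕ²(1 − fₕ)sₕ²/nₕ with Wₕ = Nₕ/N, N = 25470.
South: Wₕ = 0.33572831; term = 0.33572831²·(1 − 0.14875453)·66400000/1272 = 5008.5464.
Central: Wₕ = 0.47220259; term = 0.47220259²·(1 − 0.04223830)·1010000/508 = 424.59205.
West: Wₕ = 0.19206910; term = 0.19206910²·(1 − 0.07869992)·8770000/385 = 774.20323.
Sum = 6207.3417.
SE = √(6207.3417) = 78.79.

78.79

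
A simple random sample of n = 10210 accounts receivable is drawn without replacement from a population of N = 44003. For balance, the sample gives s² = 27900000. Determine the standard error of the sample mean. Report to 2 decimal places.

Under SRS without replacement, Var(ȳ) = (1 − f)·s²/n with f = n/N = 10210/44003 = 0.23202963.
Var(ȳ) = (1 − 0.23202963)·27900000/10210 = 0.76797037·2732.6151 = 2098.5674.
SE(ȳ) = √(2098.5674) = 45.81.

45.81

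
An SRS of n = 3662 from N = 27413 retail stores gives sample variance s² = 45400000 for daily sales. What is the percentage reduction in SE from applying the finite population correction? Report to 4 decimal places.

6.9187

f = n/N = 3662/27413 = 0.13358625.
SE_no-fpc = √(s²/n) = 111.3445; SE_fpc = √((1−f)s²/n) = 103.64096.
Ratio = √(1−f) = 0.93081349. Reduction = 100·(1 − 0.93081349) = 6.9187%.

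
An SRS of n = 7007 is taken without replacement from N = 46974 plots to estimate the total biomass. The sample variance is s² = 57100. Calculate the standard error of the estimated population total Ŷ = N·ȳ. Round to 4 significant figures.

Var(Ŷ) = N²·Var(ȳ) = N²·(1 − n/N)·s²/n.
f = 7007/46974 = 0.14916762; Var(ȳ) = 0.85083238·57100/7007 = 6.9334278.
Var(Ŷ) = 46974² · 6.9334278 = 1.5299001 × 10^10.
SE(Ŷ) = √(1.5299001 × 10^10) = 123700.

123700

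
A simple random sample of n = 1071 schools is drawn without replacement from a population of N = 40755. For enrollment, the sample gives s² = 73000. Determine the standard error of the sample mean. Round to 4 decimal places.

Under SRS without replacement, Var(ȳ) = (1 − f)·s²/n with f = n/N = 1071/40755 = 0.02627898.
Var(ȳ) = (1 − 0.02627898)·73000/1071 = 0.97372102·68.160598 = 66.369406.
SE(ȳ) = √(66.369406) = 8.1467.

8.1467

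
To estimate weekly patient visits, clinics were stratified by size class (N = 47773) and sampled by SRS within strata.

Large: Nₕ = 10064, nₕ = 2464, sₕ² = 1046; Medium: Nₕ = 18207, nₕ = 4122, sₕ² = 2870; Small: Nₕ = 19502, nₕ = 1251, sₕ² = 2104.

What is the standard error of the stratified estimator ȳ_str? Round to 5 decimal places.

0.59561

Var(ȳ_str) = Σₕ Wₕ²(1 − fₕ)sₕ²/nₕ with Wₕ = Nₕ/N, N = 47773.
Large: Wₕ = 0.21066293; term = 0.21066293²·(1 − 0.24483307)·1046/2464 = 0.014226897.
Medium: Wₕ = 0.38111486; term = 0.38111486²·(1 − 0.22639644)·2870/4122 = 0.078235547.
Small: Wₕ = 0.40822222; term = 0.40822222²·(1 − 0.06414727)·2104/1251 = 0.26229452.
Sum = 0.35475696.
SE = √(0.35475696) = 0.59561.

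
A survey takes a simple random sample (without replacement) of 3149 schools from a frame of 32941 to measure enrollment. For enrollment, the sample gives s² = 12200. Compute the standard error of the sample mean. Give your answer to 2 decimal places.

Under SRS without replacement, Var(ȳ) = (1 − f)·s²/n with f = n/N = 3149/32941 = 0.09559515.
Var(ȳ) = (1 − 0.09559515)·12200/3149 = 0.90440485·3.8742458 = 3.5038867.
SE(ȳ) = √(3.5038867) = 1.87.

1.87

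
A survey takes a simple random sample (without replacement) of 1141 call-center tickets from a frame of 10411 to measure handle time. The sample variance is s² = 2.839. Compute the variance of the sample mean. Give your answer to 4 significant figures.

0.002215

Under SRS without replacement, Var(ȳ) = (1 − f)·s²/n with f = n/N = 1141/10411 = 0.10959562.
Var(ȳ) = (1 − 0.10959562)·2.839/1141 = 0.89040438·0.0024881683 = 0.0022154759.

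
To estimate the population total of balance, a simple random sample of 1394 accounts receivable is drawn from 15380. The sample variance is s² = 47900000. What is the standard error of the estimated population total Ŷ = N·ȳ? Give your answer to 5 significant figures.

Var(Ŷ) = N²·Var(ȳ) = N²·(1 − n/N)·s²/n.
f = 1394/15380 = 0.09063719; Var(ȳ) = 0.90936281·47900000/1394 = 31247.115.
Var(Ŷ) = 15380² · 31247.115 = 7.3913301 × 10^12.
SE(Ŷ) = √(7.3913301 × 10^12) = 2.7187 × 10^6.

2.7187 × 10^6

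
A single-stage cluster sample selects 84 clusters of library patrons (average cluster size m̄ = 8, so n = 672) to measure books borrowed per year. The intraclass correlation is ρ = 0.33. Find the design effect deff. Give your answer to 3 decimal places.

3.310

deff = 1 + (8 − 1)·0.33 = 1 + 2.31 = 3.31.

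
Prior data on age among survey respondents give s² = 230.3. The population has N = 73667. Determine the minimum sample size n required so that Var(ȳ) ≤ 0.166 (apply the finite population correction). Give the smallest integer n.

1362

Without fpc, n₀ = s²/D = 230.3/0.166 = 1387.3494.
With fpc, (1 − n/N)·s²/n ≤ D requires n ≥ n₀/(1 + n₀/N) = 1387.3494/(1 + 1387.3494/73667) = 1361.7048.
Rounding up, n = 1362.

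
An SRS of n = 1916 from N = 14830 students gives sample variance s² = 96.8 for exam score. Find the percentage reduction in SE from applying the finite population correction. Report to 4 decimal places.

f = n/N = 1916/14830 = 0.12919757.
SE_no-fpc = √(s²/n) = 0.22477082; SE_fpc = √((1−f)s²/n) = 0.20974892.
Ratio = √(1−f) = 0.93316795. Reduction = 100·(1 − 0.93316795) = 6.6832%.

6.6832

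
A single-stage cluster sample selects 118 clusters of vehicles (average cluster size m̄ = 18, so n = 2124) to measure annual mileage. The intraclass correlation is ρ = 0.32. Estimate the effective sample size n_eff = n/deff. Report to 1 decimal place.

deff = 1 + (18 − 1)·0.32 = 1 + 5.44 = 6.44.
n_eff = 2124 / 6.44 = 329.8.

329.8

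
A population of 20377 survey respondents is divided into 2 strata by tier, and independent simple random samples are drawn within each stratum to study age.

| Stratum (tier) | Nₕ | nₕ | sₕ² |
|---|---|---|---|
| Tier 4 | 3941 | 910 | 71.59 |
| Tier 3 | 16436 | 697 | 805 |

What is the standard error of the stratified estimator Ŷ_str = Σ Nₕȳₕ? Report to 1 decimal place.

Var(Ŷ_str) = Σₕ Nₕ²(1 − fₕ)sₕ²/nₕ.
Tier 4: 3941²·(1 − 910/3941)·71.59/910 = 939730.54.
Tier 3: 16436²·(1 − 697/16436)·805/697 = 2.9876958 × 10^8.
Sum = 2.9970931 × 10^8.
SE = √(2.9970931 × 10^8) = 17312.1.

17312.1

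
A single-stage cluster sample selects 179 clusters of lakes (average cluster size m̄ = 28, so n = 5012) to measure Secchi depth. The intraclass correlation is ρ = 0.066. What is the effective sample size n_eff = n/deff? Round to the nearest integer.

deff = 1 + (28 − 1)·0.066 = 1 + 1.782 = 2.782.
n_eff = 5012 / 2.782 = 1802.

1802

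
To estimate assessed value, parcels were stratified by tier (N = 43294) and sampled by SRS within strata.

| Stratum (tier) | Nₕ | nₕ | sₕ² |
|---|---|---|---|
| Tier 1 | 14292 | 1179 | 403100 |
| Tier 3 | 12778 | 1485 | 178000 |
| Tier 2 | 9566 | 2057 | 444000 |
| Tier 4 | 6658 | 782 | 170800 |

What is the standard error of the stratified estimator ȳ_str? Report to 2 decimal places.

7.50

Var(ȳ_str) = Σₕ Wₕ²(1 − fₕ)sₕ²/nₕ with Wₕ = Nₕ/N, N = 43294.
Tier 1: Wₕ = 0.33011503; term = 0.33011503²·(1 − 0.08249370)·403100/1179 = 34.18524.
Tier 3: Wₕ = 0.29514482; term = 0.29514482²·(1 − 0.11621537)·178000/1485 = 9.2280584.
Tier 2: Wₕ = 0.22095440; term = 0.22095440²·(1 − 0.21503241)·444000/2057 = 8.2719087.
Tier 4: Wₕ = 0.15378574; term = 0.15378574²·(1 − 0.11745269)·170800/782 = 4.5588076.
Sum = 56.244015.
SE = √(56.244015) = 7.50.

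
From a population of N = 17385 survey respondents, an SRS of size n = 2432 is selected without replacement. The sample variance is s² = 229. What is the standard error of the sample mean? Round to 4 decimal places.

0.2846

Under SRS without replacement, Var(ȳ) = (1 − f)·s²/n with f = n/N = 2432/17385 = 0.13989071.
Var(ȳ) = (1 − 0.13989071)·229/2432 = 0.86010929·0.094161184 = 0.080988909.
SE(ȳ) = √(0.080988909) = 0.2846.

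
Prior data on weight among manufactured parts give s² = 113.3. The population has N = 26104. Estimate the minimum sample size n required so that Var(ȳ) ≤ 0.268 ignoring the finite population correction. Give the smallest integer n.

Without fpc, n₀ = s²/D = 113.3/0.268 = 422.7612.
Rounding up, n = 423.

423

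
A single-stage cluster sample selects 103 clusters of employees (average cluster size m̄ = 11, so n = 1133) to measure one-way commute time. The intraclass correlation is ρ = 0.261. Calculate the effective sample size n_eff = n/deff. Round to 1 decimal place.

deff = 1 + (11 − 1)·0.261 = 1 + 2.61 = 3.61.
n_eff = 1133 / 3.61 = 313.9.

313.9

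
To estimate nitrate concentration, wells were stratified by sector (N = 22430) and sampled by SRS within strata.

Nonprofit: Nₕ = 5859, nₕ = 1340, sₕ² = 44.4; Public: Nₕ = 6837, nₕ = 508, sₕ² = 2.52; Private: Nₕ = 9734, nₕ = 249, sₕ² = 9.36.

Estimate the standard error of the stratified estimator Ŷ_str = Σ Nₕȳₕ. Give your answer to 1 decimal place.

Var(Ŷ_str) = Σₕ Nₕ²(1 − fₕ)sₕ²/nₕ.
Nonprofit: 5859²·(1 − 1340/5859)·44.4/1340 = 877291.68.
Public: 6837²·(1 − 508/6837)·2.52/508 = 214653.27.
Private: 9734²·(1 − 249/9734)·9.36/249 = 3.4706049 × 10^6.
Sum = 4.5625499 × 10^6.
SE = √(4.5625499 × 10^6) = 2136.0.

2136.0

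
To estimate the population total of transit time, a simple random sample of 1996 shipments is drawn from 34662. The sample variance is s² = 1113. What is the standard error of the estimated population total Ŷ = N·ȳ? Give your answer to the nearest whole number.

Var(Ŷ) = N²·Var(ȳ) = N²·(1 − n/N)·s²/n.
f = 1996/34662 = 0.05758467; Var(ȳ) = 0.94241533·1113/1996 = 0.52550514.
Var(Ŷ) = 34662² · 0.52550514 = 6.3137038 × 10^8.
SE(Ŷ) = √(6.3137038 × 10^8) = 25127.

25127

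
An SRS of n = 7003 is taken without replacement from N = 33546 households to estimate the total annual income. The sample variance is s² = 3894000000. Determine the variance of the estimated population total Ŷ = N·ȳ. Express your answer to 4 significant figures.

Var(Ŷ) = N²·Var(ȳ) = N²·(1 − n/N)·s²/n.
f = 7003/33546 = 0.20875812; Var(ȳ) = 0.79124188·3894000000/7003 = 439967.99.
Var(Ŷ) = 33546² · 439967.99 = 4.9511099 × 10^14.

4.951 × 10^14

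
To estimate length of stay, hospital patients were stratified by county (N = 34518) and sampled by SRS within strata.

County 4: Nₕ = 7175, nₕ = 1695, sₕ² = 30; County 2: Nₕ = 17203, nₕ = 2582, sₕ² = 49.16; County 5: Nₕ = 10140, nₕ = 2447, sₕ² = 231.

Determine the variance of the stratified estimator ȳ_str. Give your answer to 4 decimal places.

0.0108

Var(ȳ_str) = Σₕ Wₕ²(1 − fₕ)sₕ²/nₕ with Wₕ = Nₕ/N, N = 34518.
County 4: Wₕ = 0.20786256; term = 0.20786256²·(1 − 0.23623693)·30/1695 = 5.8406713 × 10^-4.
County 2: Wₕ = 0.49837766; term = 0.49837766²·(1 − 0.15009010)·49.16/2582 = 0.0040192559.
County 5: Wₕ = 0.29375978; term = 0.29375978²·(1 − 0.24132150)·231/2447 = 0.006180455.
Sum = 0.010783778.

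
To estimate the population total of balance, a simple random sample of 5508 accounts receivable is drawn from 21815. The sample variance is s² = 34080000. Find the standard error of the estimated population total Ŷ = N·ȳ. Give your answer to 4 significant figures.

Var(Ŷ) = N²·Var(ȳ) = N²·(1 − n/N)·s²/n.
f = 5508/21815 = 0.25248682; Var(ȳ) = 0.74751318·34080000/5508 = 4625.136.
Var(Ŷ) = 21815² · 4625.136 = 2.2010755 × 10^12.
SE(Ŷ) = √(2.2010755 × 10^12) = 1.484 × 10^6.

1.484 × 10^6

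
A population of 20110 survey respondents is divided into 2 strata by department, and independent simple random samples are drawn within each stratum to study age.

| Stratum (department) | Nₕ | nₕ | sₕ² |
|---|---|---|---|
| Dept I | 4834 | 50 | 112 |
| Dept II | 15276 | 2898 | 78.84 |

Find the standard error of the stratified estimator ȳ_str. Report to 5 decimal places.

Var(ȳ_str) = Σₕ Wₕ²(1 − fₕ)sₕ²/nₕ with Wₕ = Nₕ/N, N = 20110.
Dept I: Wₕ = 0.24037792; term = 0.24037792²·(1 − 0.01034340)·112/50 = 0.12809191.
Dept II: Wₕ = 0.75962208; term = 0.75962208²·(1 − 0.18970935)·78.84/2898 = 0.012719915.
Sum = 0.14081183.
SE = √(0.14081183) = 0.37525.

0.37525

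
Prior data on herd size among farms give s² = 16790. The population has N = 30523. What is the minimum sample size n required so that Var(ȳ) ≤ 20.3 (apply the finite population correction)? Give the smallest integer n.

Without fpc, n₀ = s²/D = 16790/20.3 = 827.0936.
With fpc, (1 − n/N)·s²/n ≤ D requires n ≥ n₀/(1 + n₀/N) = 827.0936/(1 + 827.0936/30523) = 805.2728.
Rounding up, n = 806.

806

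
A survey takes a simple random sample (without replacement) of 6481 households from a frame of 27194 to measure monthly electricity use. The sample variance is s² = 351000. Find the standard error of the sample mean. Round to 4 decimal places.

Under SRS without replacement, Var(ȳ) = (1 − f)·s²/n with f = n/N = 6481/27194 = 0.23832463.
Var(ȳ) = (1 − 0.23832463)·351000/6481 = 0.76167537·54.158309 = 41.25105.
SE(ȳ) = √(41.25105) = 6.4227.

6.4227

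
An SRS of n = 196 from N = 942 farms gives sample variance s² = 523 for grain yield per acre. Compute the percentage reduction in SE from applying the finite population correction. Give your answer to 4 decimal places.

11.0094

f = n/N = 196/942 = 0.20806794.
SE_no-fpc = √(s²/n) = 1.6335138; SE_fpc = √((1−f)s²/n) = 1.4536732.
Ratio = √(1−f) = 0.88990565. Reduction = 100·(1 − 0.88990565) = 11.0094%.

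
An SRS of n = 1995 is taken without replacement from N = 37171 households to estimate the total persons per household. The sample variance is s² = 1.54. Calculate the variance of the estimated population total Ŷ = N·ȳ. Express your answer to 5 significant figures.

Var(Ŷ) = N²·Var(ȳ) = N²·(1 − n/N)·s²/n.
f = 1995/37171 = 0.05367087; Var(ȳ) = 0.94632913·1.54/1995 = 7.3049968 × 10^-4.
Var(Ŷ) = 37171² · (7.3049968 × 10^-4) = 1.0093192 × 10^6.

1.0093 × 10^6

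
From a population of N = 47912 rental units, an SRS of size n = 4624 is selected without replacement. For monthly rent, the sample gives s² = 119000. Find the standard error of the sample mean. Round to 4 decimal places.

4.8220

Under SRS without replacement, Var(ȳ) = (1 − f)·s²/n with f = n/N = 4624/47912 = 0.09651027.
Var(ȳ) = (1 − 0.09651027)·119000/4624 = 0.90348973·25.735294 = 23.251574.
SE(ȳ) = √(23.251574) = 4.8220.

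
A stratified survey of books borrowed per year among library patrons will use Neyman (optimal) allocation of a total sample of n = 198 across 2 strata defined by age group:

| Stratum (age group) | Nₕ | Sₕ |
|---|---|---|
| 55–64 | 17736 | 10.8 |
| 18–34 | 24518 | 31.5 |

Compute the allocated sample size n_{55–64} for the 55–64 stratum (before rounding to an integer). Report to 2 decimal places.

39.35

Neyman allocation: nₕ = n·NₕSₕ / Σⱼ NⱼSⱼ.
Σ NⱼSⱼ = 17736·10.8 + 24518·31.5 = 963865.8.
n_{55–64} = 198·17736·10.8 / 963865.8 = 39.35.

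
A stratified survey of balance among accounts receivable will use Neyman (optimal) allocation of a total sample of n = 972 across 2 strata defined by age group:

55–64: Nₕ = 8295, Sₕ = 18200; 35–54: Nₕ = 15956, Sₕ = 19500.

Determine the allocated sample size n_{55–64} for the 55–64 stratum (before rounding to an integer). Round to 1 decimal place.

317.5

Neyman allocation: nₕ = n·NₕSₕ / Σⱼ NⱼSⱼ.
Σ NⱼSⱼ = 8295·18200 + 15956·19500 = 4.62111 × 10^8.
n_{55–64} = 972·8295·18200 / (4.62111 × 10^8) = 317.5.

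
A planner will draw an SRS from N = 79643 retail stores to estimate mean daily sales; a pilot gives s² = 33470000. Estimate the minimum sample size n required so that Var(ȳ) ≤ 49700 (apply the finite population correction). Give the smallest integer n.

668

Without fpc, n₀ = s²/D = 33470000/49700 = 673.4406.
With fpc, (1 − n/N)·s²/n ≤ D requires n ≥ n₀/(1 + n₀/N) = 673.4406/(1 + 673.4406/79643) = 667.7939.
Rounding up, n = 668.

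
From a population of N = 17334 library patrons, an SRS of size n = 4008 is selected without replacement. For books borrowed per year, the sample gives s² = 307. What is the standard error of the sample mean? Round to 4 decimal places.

0.2427

Under SRS without replacement, Var(ȳ) = (1 − f)·s²/n with f = n/N = 4008/17334 = 0.23122188.
Var(ȳ) = (1 − 0.23122188)·307/4008 = 0.76877812·0.076596806 = 0.058885949.
SE(ȳ) = √(0.058885949) = 0.2427.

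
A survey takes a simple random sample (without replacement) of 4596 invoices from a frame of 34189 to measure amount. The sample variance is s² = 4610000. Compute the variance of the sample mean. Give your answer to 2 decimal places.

Under SRS without replacement, Var(ȳ) = (1 − f)·s²/n with f = n/N = 4596/34189 = 0.13442920.
Var(ȳ) = (1 − 0.13442920)·4610000/4596 = 0.86557080·1003.0461 = 868.20744.

868.21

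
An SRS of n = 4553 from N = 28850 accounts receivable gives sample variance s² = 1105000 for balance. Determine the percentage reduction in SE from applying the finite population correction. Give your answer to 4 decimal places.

f = n/N = 4553/28850 = 0.15781629.
SE_no-fpc = √(s²/n) = 15.578739; SE_fpc = √((1−f)s²/n) = 14.296698.
Ratio = √(1−f) = 0.91770568. Reduction = 100·(1 − 0.91770568) = 8.2294%.

8.2294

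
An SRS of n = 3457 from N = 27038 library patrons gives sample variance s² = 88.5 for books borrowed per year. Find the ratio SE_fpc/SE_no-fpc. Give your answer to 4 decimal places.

0.9339

f = n/N = 3457/27038 = 0.12785709.
SE_no-fpc = √(s²/n) = 0.16000072; SE_fpc = √((1−f)s²/n) = 0.14942242.
Ratio = √(1−f) = 0.93388592.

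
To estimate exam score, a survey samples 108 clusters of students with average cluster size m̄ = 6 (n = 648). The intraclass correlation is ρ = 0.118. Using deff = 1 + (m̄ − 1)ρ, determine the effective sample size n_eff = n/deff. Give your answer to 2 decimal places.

deff = 1 + (6 − 1)·0.118 = 1 + 0.59 = 1.59.
n_eff = 648 / 1.59 = 407.55.

407.55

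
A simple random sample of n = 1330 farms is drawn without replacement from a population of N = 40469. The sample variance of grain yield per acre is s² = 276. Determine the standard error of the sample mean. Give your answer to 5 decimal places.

0.44799

Under SRS without replacement, Var(ȳ) = (1 − f)·s²/n with f = n/N = 1330/40469 = 0.03286466.
Var(ȳ) = (1 − 0.03286466)·276/1330 = 0.96713534·0.2075188 = 0.20069876.
SE(ȳ) = √(0.20069876) = 0.44799.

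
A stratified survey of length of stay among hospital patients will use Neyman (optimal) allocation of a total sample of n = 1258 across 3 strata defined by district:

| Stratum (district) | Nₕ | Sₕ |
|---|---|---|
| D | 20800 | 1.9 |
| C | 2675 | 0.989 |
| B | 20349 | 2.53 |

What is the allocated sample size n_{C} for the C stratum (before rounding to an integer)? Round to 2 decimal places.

35.54

Neyman allocation: nₕ = n·NₕSₕ / Σⱼ NⱼSⱼ.
Σ NⱼSⱼ = 20800·1.9 + 2675·0.989 + 20349·2.53 = 93648.545.
n_{C} = 1258·2675·0.989 / 93648.545 = 35.54.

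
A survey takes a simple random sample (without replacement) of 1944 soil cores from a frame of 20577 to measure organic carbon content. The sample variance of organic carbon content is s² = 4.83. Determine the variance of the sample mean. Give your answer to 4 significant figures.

0.002250

Under SRS without replacement, Var(ȳ) = (1 − f)·s²/n with f = n/N = 1944/20577 = 0.09447441.
Var(ȳ) = (1 − 0.09447441)·4.83/1944 = 0.90552559·0.0024845679 = 0.0022498398.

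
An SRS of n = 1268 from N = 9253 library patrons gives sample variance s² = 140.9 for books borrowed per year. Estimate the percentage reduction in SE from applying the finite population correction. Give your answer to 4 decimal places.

f = n/N = 1268/9253 = 0.13703664.
SE_no-fpc = √(s²/n) = 0.33334648; SE_fpc = √((1−f)s²/n) = 0.30966495.
Ratio = √(1−f) = 0.92895821. Reduction = 100·(1 − 0.92895821) = 7.1042%.

7.1042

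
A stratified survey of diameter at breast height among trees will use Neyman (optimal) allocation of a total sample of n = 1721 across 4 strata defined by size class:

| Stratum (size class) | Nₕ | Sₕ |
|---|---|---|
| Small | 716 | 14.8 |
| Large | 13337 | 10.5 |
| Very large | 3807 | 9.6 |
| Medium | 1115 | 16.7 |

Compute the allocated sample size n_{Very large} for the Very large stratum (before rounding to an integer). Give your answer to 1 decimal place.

Neyman allocation: nₕ = n·NₕSₕ / Σⱼ NⱼSⱼ.
Σ NⱼSⱼ = 716·14.8 + 13337·10.5 + 3807·9.6 + 1115·16.7 = 205803.
n_{Very large} = 1721·3807·9.6 / 205803 = 305.6.

305.6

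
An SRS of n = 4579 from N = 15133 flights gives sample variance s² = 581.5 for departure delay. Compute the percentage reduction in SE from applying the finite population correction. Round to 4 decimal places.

f = n/N = 4579/15133 = 0.30258376.
SE_no-fpc = √(s²/n) = 0.35636048; SE_fpc = √((1−f)s²/n) = 0.29760181.
Ratio = √(1−f) = 0.83511451. Reduction = 100·(1 − 0.83511451) = 16.4885%.

16.4885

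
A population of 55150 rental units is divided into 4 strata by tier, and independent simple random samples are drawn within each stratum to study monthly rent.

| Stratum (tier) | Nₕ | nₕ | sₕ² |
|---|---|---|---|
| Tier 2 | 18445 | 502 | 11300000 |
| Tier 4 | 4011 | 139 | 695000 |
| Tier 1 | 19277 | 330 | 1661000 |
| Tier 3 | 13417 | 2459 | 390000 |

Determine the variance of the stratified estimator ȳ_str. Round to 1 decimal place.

3087.0

Var(ȳ_str) = Σₕ Wₕ²(1 − fₕ)sₕ²/nₕ with Wₕ = Nₕ/N, N = 55150.
Tier 2: Wₕ = 0.33445150; term = 0.33445150²·(1 − 0.02721605)·11300000/502 = 2449.387.
Tier 4: Wₕ = 0.07272892; term = 0.07272892²·(1 − 0.03465470)·695000/139 = 25.53095.
Tier 1: Wₕ = 0.34953762; term = 0.34953762²·(1 − 0.01711885)·1661000/330 = 604.42798.
Tier 3: Wₕ = 0.24328196; term = 0.24328196²·(1 − 0.18327495)·390000/2459 = 7.6665816.
Sum = 3087.0125.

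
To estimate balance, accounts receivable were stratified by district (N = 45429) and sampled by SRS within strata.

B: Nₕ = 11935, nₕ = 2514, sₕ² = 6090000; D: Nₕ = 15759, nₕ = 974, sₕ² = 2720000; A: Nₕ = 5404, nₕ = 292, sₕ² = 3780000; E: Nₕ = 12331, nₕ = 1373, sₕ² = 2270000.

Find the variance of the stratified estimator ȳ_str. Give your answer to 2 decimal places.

Var(ȳ_str) = Σₕ Wₕ²(1 − fₕ)sₕ²/nₕ with Wₕ = Nₕ/N, N = 45429.
B: Wₕ = 0.26271765; term = 0.26271765²·(1 − 0.21064097)·6090000/2514 = 131.97908.
D: Wₕ = 0.34689295; term = 0.34689295²·(1 − 0.06180595)·2720000/974 = 315.27794.
A: Wₕ = 0.11895485; term = 0.11895485²·(1 − 0.05403405)·3780000/292 = 173.28014.
E: Wₕ = 0.27143455; term = 0.27143455²·(1 − 0.11134539)·2270000/1373 = 108.24767.
Sum = 728.78483.

728.78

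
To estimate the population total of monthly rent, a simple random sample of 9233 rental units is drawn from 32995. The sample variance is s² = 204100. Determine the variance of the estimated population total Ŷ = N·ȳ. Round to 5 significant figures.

1.7331 × 10^10

Var(Ŷ) = N²·Var(ȳ) = N²·(1 − n/N)·s²/n.
f = 9233/32995 = 0.27983028; Var(ȳ) = 0.72016972·204100/9233 = 15.919705.
Var(Ŷ) = 32995² · 15.919705 = 1.7331306 × 10^10.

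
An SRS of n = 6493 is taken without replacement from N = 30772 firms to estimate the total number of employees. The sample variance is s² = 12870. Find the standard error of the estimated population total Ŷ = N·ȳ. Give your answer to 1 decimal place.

Var(Ŷ) = N²·Var(ȳ) = N²·(1 − n/N)·s²/n.
f = 6493/30772 = 0.21100351; Var(ȳ) = 0.78899649·12870/6493 = 1.5638972.
Var(Ŷ) = 30772² · 1.5638972 = 1.4808793 × 10^9.
SE(Ŷ) = √(1.4808793 × 10^9) = 38482.2.

38482.2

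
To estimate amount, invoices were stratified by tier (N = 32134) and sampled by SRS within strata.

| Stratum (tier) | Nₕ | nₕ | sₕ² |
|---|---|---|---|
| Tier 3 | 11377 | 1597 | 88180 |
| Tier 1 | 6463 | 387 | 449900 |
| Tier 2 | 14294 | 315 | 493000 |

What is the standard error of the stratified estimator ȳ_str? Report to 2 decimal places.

Var(ȳ_str) = Σₕ Wₕ²(1 − fₕ)sₕ²/nₕ with Wₕ = Nₕ/N, N = 32134.
Tier 3: Wₕ = 0.35404867; term = 0.35404867²·(1 − 0.14037092)·88180/1597 = 5.9497979.
Tier 1: Wₕ = 0.20112653; term = 0.20112653²·(1 − 0.05987931)·449900/387 = 44.210698.
Tier 2: Wₕ = 0.44482480; term = 0.44482480²·(1 − 0.02203722)·493000/315 = 302.85634.
Sum = 353.01684.
SE = √(353.01684) = 18.79.

18.79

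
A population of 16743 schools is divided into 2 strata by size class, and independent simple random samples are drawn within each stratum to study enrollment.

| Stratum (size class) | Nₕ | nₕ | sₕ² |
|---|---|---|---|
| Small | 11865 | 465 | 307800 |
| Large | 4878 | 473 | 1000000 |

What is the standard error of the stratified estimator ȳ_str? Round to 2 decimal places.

Var(ȳ_str) = Σₕ Wₕ²(1 − fₕ)sₕ²/nₕ with Wₕ = Nₕ/N, N = 16743.
Small: Wₕ = 0.70865436; term = 0.70865436²·(1 − 0.03919090)·307800/465 = 319.39029.
Large: Wₕ = 0.29134564; term = 0.29134564²·(1 − 0.09696597)·1000000/473 = 162.0541.
Sum = 481.44439.
SE = √(481.44439) = 21.94.

21.94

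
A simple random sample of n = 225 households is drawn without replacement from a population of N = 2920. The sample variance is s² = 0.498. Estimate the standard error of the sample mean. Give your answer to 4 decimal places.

0.0452

Under SRS without replacement, Var(ȳ) = (1 − f)·s²/n with f = n/N = 225/2920 = 0.07705479.
Var(ȳ) = (1 − 0.07705479)·0.498/225 = 0.92294521·0.0022133333 = 0.0020427854.
SE(ȳ) = √(0.0020427854) = 0.0452.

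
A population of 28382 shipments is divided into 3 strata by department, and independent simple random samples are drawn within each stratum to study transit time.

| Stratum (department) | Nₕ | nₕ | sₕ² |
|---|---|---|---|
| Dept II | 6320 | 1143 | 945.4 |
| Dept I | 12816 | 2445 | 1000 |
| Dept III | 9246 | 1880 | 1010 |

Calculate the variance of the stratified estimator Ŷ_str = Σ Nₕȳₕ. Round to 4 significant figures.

Var(Ŷ_str) = Σₕ Nₕ²(1 − fₕ)sₕ²/nₕ.
Dept II: 6320²·(1 − 1143/6320)·945.4/1143 = 2.7062294 × 10^7.
Dept I: 12816²·(1 − 2445/12816)·1000/2445 = 5.4361855 × 10^7.
Dept III: 9246²·(1 − 1880/9246)·1010/1880 = 3.6588881 × 10^7.
Sum = 1.1801303 × 10^8.

1.180 × 10^8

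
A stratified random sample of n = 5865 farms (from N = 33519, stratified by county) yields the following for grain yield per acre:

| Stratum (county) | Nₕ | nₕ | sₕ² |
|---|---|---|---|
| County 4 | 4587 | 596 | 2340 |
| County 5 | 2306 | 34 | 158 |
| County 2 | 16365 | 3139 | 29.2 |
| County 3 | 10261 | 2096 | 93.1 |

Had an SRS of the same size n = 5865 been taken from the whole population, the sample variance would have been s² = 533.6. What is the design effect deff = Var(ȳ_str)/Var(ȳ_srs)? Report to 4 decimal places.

1.2090

Var(ȳ_str) = Σ Wₕ²(1−fₕ)sₕ²/nₕ with Wₕ = Nₕ/33519:
  County 4: (4587/33519)²·(1−596/4587)·2340/596 = 0.063973183
  County 5: (2306/33519)²·(1−34/2306)·158/34 = 0.021670239
  County 2: (16365/33519)²·(1−3139/16365)·29.2/3139 = 0.0017920658
  County 3: (10261/33519)²·(1−2096/10261)·93.1/2096 = 0.0033122429
  → Var(ȳ_str) = 0.090747731.
Var(ȳ_srs) = (1 − 5865/33519)·533.6/5865 = 0.075061063.
deff = 0.090747731 / 0.075061063 = 1.2090.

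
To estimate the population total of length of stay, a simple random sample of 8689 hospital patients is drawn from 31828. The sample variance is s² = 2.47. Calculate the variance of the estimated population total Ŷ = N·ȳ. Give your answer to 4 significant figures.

209400

Var(Ŷ) = N²·Var(ȳ) = N²·(1 − n/N)·s²/n.
f = 8689/31828 = 0.27299862; Var(ȳ) = 0.72700138·2.47/8689 = 2.0666284 × 10^-4.
Var(Ŷ) = 31828² · (2.0666284 × 10^-4) = 209353.92.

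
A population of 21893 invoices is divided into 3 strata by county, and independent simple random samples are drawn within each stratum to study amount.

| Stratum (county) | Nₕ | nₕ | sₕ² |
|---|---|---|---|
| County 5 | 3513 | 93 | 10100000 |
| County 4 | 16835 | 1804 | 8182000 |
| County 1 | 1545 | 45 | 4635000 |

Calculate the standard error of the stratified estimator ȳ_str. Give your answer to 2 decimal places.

Var(ȳ_str) = Σₕ Wₕ²(1 − fₕ)sₕ²/nₕ with Wₕ = Nₕ/N, N = 21893.
County 5: Wₕ = 0.16046225; term = 0.16046225²·(1 − 0.02647310)·10100000/93 = 2722.2758.
County 4: Wₕ = 0.76896725; term = 0.76896725²·(1 − 0.10715771)·8182000/1804 = 2394.492.
County 1: Wₕ = 0.07057050; term = 0.07057050²·(1 − 0.02912621)·4635000/45 = 498.01958.
Sum = 5614.7874.
SE = √(5614.7874) = 74.93.

74.93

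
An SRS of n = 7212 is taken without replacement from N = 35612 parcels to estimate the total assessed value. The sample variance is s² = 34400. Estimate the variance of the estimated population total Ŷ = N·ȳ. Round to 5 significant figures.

Var(Ŷ) = N²·Var(ȳ) = N²·(1 − n/N)·s²/n.
f = 7212/35612 = 0.20251601; Var(ȳ) = 0.79748399·34400/7212 = 3.8038615.
Var(Ŷ) = 35612² · 3.8038615 = 4.8241125 × 10^9.

4.8241 × 10^9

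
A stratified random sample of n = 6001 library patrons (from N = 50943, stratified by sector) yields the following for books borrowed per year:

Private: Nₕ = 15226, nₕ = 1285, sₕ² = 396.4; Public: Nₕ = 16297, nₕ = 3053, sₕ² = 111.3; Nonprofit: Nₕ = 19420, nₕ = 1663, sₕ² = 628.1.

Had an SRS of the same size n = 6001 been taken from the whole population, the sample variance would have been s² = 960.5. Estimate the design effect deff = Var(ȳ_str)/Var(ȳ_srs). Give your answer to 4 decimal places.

Var(ȳ_str) = Σ Wₕ²(1−fₕ)sₕ²/nₕ with Wₕ = Nₕ/50943:
  Private: (15226/50943)²·(1−1285/15226)·396.4/1285 = 0.025231394
  Public: (16297/50943)²·(1−3053/16297)·111.3/3053 = 0.0030319788
  Nonprofit: (19420/50943)²·(1−1663/19420)·628.1/1663 = 0.050186433
  → Var(ȳ_str) = 0.078449806.
Var(ȳ_srs) = (1 − 6001/50943)·960.5/6001 = 0.14120225.
deff = 0.078449806 / 0.14120225 = 0.5556.

0.5556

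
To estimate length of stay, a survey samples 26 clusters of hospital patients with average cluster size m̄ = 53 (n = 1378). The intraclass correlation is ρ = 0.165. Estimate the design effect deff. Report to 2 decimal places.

9.58

deff = 1 + (53 − 1)·0.165 = 1 + 8.58 = 9.58.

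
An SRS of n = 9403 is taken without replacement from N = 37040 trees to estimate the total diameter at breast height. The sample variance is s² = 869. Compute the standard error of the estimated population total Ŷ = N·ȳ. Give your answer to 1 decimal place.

Var(Ŷ) = N²·Var(ȳ) = N²·(1 − n/N)·s²/n.
f = 9403/37040 = 0.25386069; Var(ȳ) = 0.74613931·869/9403 = 0.068956191.
Var(Ŷ) = 37040² · 0.068956191 = 9.4605246 × 10^7.
SE(Ŷ) = √(9.4605246 × 10^7) = 9726.5.

9726.5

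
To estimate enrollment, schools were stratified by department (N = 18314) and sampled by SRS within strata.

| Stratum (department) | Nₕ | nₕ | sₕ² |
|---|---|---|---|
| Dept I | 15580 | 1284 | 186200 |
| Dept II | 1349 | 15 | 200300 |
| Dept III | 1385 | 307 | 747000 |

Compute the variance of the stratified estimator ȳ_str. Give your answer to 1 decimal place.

178.8

Var(ȳ_str) = Σₕ Wₕ²(1 − fₕ)sₕ²/nₕ with Wₕ = Nₕ/N, N = 18314.
Dept I: Wₕ = 0.85071530; term = 0.85071530²·(1 − 0.08241335)·186200/1284 = 96.300873.
Dept II: Wₕ = 0.07365950; term = 0.07365950²·(1 − 0.01111935)·200300/15 = 71.645852.
Dept III: Wₕ = 0.07562520; term = 0.07562520²·(1 − 0.22166065)·747000/307 = 10.831394.
Sum = 178.77812.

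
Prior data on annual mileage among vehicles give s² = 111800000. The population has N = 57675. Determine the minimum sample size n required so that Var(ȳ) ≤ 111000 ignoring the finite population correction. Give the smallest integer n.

1008

Without fpc, n₀ = s²/D = 111800000/111000 = 1007.2072.
Rounding up, n = 1008.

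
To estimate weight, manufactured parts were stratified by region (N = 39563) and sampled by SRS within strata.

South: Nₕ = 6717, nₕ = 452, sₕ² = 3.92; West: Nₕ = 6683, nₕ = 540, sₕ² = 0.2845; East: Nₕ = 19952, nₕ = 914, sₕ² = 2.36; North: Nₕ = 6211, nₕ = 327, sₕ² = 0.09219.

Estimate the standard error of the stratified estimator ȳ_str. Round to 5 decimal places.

Var(ȳ_str) = Σₕ Wₕ²(1 − fₕ)sₕ²/nₕ with Wₕ = Nₕ/N, N = 39563.
South: Wₕ = 0.16977984; term = 0.16977984²·(1 − 0.06729195)·3.92/452 = 2.3316622 × 10^-4.
West: Wₕ = 0.16892046; term = 0.16892046²·(1 − 0.08080204)·0.2845/540 = 1.3818537 × 10^-5.
East: Wₕ = 0.50430958; term = 0.50430958²·(1 − 0.04580994)·2.36/914 = 6.2660684 × 10^-4.
North: Wₕ = 0.15699012; term = 0.15699012²·(1 − 0.05264853)·0.09219/327 = 6.5825145 × 10^-6.
Sum = 8.8017411 × 10^-4.
SE = √(8.8017411 × 10^-4) = 0.02967.

0.02967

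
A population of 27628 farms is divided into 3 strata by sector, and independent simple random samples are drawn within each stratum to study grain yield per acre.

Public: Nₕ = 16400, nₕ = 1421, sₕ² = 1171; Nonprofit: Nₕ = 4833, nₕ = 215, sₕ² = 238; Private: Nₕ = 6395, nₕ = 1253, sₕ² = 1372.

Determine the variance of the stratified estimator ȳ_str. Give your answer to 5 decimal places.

0.34475

Var(ȳ_str) = Σₕ Wₕ²(1 − fₕ)sₕ²/nₕ with Wₕ = Nₕ/N, N = 27628.
Public: Wₕ = 0.59360069; term = 0.59360069²·(1 − 0.08664634)·1171/1421 = 0.26521042.
Nonprofit: Wₕ = 0.17493123; term = 0.17493123²·(1 − 0.04448583)·238/215 = 0.032367587.
Private: Wₕ = 0.23146808; term = 0.23146808²·(1 − 0.19593432)·1372/1253 = 0.047171183.
Sum = 0.34474919.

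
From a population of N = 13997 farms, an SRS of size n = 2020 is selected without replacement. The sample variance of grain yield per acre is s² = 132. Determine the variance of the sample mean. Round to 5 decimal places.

Under SRS without replacement, Var(ȳ) = (1 − f)·s²/n with f = n/N = 2020/13997 = 0.14431664.
Var(ȳ) = (1 − 0.14431664)·132/2020 = 0.85568336·0.065346535 = 0.055915942.

0.05592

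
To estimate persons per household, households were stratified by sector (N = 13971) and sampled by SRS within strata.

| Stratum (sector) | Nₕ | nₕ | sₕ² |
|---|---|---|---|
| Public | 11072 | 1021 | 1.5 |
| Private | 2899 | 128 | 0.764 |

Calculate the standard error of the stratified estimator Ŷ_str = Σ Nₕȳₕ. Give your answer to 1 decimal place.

459.8

Var(Ŷ_str) = Σₕ Nₕ²(1 − fₕ)sₕ²/nₕ.
Public: 11072²·(1 − 1021/11072)·1.5/1021 = 163493.64.
Private: 2899²·(1 − 128/2899)·0.764/128 = 47947.739.
Sum = 211441.38.
SE = √(211441.38) = 459.8.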